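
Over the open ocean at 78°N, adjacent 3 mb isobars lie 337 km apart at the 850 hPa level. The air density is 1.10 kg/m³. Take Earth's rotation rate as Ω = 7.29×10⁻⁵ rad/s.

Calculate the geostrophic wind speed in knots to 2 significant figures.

11 knots

Coriolis parameter at 78°N:
f = 2Ω sin φ = 2 × 7.29×10⁻⁵ × sin 78° = 1.43×10⁻⁴ s⁻¹
Pressure gradient: |∂P/∂n| = 300 Pa / 337000 m = 8.90×10⁻⁴ Pa/m
Geostrophic balance (pressure-gradient force = Coriolis force):
V_g = (1/(fρ)) |∂P/∂n| = 8.90×10⁻⁴ / (1.43×10⁻⁴ × 1.10) = 5.67 m/s
Converting: 5.67 m/s × 1.944 = 11 knots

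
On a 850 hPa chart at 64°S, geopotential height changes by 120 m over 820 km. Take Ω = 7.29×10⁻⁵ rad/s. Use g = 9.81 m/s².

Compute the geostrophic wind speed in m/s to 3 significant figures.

11.0 m/s

Coriolis parameter at 64°S:
f = 2Ω sin φ = 2 × 7.29×10⁻⁵ × sin 64° = 1.31×10⁻⁴ s⁻¹
Height gradient: |∂Z/∂n| = 120 m / 820000 m = 1.46×10⁻⁴
On a pressure surface, geostrophic balance gives V_g = (g/f)|∂Z/∂n|:
V_g = 9.81 × 1.46×10⁻⁴ / 1.31×10⁻⁴ = 11.0 m/s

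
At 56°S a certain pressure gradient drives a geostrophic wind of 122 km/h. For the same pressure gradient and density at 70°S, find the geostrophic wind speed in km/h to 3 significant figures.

108 km/h

With the same pressure gradient and density, V_g ∝ 1/f ∝ 1/sin φ.
V₂ = V₁ · sin φ₁ / sin φ₂ = 122 × sin 56° / sin 70°
V₂ = 122 × 0.8290/0.9397 = 108 km/h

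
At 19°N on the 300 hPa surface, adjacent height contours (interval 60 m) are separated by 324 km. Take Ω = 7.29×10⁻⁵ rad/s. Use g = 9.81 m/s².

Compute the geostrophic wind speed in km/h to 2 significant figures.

140 km/h

Coriolis parameter at 19°N:
f = 2Ω sin φ = 2 × 7.29×10⁻⁵ × sin 19° = 4.75×10⁻⁵ s⁻¹
Height gradient: |∂Z/∂n| = 60 m / 324000 m = 1.85×10⁻⁴
On a pressure surface, geostrophic balance gives V_g = (g/f)|∂Z/∂n|:
V_g = 9.81 × 1.85×10⁻⁴ / 4.75×10⁻⁵ = 38.3 m/s
Converting: 38.3 m/s × 3.6 = 140 km/h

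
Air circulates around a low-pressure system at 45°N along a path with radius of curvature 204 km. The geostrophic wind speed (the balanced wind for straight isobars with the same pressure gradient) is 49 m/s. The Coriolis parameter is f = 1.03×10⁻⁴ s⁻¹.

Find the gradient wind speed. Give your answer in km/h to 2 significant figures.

Around a low, centrifugal force acts outward with Coriolis, so pressure-gradient force balances both:
(1/ρ)|∂P/∂n| = fV + V²/R  →  V² + fR·V − fR·V_g = 0
With fR = 1.03×10⁻⁴ × 204×10³ m = 21.0 m/s:
V = [−fR + √((fR)² + 4 fR V_g)]/2 = [−21.0 + √(21.0² + 4×21.0×49)]/2 = 23.3 m/s
Subgeostrophic (V < V_g = 49 m/s), as expected around a low.
Converting: 23.3 m/s × 3.6 = 84 km/h

84 km/h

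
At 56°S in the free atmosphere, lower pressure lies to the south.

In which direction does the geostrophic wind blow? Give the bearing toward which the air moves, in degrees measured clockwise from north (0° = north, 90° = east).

The pressure-gradient force points toward the south (bearing 180°).
Geostrophic balance: in the Southern Hemisphere the Coriolis force deflects motion to the left, so the geostrophic wind blows 90° to the left of the pressure-gradient force (low pressure on the right).
Rotating 180° by 90° counterclockwise gives 090° — the wind blows toward the east.

090°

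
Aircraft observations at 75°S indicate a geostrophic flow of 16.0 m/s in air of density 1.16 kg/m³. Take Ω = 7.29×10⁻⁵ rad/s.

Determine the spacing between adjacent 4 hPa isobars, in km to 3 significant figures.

Coriolis parameter at 75°S:
f = 2Ω sin φ = 2 × 7.29×10⁻⁵ × sin 75° = 1.41×10⁻⁴ s⁻¹
Geostrophic balance rearranged: |∂P/∂n| = f ρ V_g
|∂P/∂n| = 1.41×10⁻⁴ × 1.16 × 16.0 = 2.61×10⁻³ Pa/m
Isobar spacing: Δn = ΔP/|∂P/∂n| = 400 Pa / 2.61×10⁻³ Pa/m = 153031 m ≈ 153 km

153 km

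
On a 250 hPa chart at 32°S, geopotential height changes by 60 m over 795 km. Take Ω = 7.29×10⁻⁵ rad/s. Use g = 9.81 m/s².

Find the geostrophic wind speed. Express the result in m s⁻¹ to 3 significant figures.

Coriolis parameter at 32°S:
f = 2Ω sin φ = 2 × 7.29×10⁻⁵ × sin 32° = 7.73×10⁻⁵ s⁻¹
Height gradient: |∂Z/∂n| = 60 m / 795000 m = 7.55×10⁻⁵
On a pressure surface, geostrophic balance gives V_g = (g/f)|∂Z/∂n|:
V_g = 9.81 × 7.55×10⁻⁵ / 7.73×10⁻⁵ = 9.58 m/s

9.58 m s⁻¹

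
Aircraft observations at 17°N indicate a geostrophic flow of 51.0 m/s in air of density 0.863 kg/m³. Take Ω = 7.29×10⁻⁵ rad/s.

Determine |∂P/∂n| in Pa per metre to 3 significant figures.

1.88×10⁻³ Pa/m

Coriolis parameter at 17°N:
f = 2Ω sin φ = 2 × 7.29×10⁻⁵ × sin 17° = 4.26×10⁻⁵ s⁻¹
Geostrophic balance rearranged: |∂P/∂n| = f ρ V_g
|∂P/∂n| = 4.26×10⁻⁵ × 0.863 × 51.0 = 1.88×10⁻³ Pa/m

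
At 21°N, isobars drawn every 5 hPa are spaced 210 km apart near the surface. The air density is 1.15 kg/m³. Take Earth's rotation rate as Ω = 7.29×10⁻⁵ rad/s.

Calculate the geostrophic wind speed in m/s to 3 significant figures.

Coriolis parameter at 21°N:
f = 2Ω sin φ = 2 × 7.29×10⁻⁵ × sin 21° = 5.23×10⁻⁵ s⁻¹
Pressure gradient: |∂P/∂n| = 500 Pa / 210000 m = 2.38×10⁻³ Pa/m
Geostrophic balance (pressure-gradient force = Coriolis force):
V_g = (1/(fρ)) |∂P/∂n| = 2.38×10⁻³ / (5.23×10⁻⁵ × 1.15) = 39.6 m/s

39.6 m/s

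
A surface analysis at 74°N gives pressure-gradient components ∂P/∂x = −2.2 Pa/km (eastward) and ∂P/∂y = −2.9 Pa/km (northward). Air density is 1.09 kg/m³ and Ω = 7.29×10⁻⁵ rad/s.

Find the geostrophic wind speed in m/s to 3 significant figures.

Coriolis parameter at 74°N:
f = 2Ω sin φ = 2 × 7.29×10⁻⁵ × sin 74° = 1.40×10⁻⁴ s⁻¹
Component geostrophic relations (x east, y north):
u_g = −(1/(fρ)) ∂P/∂y,  v_g = (1/(fρ)) ∂P/∂x
u_g = −(−2.9×10⁻³)/(1.40×10⁻⁴ × 1.09) = 19.0 m/s;  v_g = (−2.2×10⁻³)/(1.40×10⁻⁴ × 1.09) = −14.4 m/s
|V_g| = √(u_g² + v_g²) = 23.8 m/s

23.8 m/s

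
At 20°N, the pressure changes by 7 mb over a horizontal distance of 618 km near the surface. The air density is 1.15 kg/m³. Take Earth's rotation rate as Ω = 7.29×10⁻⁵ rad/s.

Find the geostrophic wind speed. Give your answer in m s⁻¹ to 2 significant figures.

20 m s⁻¹

Coriolis parameter at 20°N:
f = 2Ω sin φ = 2 × 7.29×10⁻⁵ × sin 20° = 4.99×10⁻⁵ s⁻¹
Pressure gradient: |∂P/∂n| = 700 Pa / 618000 m = 1.13×10⁻³ Pa/m
Geostrophic balance (pressure-gradient force = Coriolis force):
V_g = (1/(fρ)) |∂P/∂n| = 1.13×10⁻³ / (4.99×10⁻⁵ × 1.15) = 19.8 m/s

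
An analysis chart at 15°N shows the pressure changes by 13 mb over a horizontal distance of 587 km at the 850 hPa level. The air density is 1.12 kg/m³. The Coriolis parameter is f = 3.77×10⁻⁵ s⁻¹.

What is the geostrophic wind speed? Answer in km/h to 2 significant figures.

190 km/h

Pressure gradient: |∂P/∂n| = 1300 Pa / 587000 m = 2.21×10⁻³ Pa/m
Geostrophic balance (pressure-gradient force = Coriolis force):
V_g = (1/(fρ)) |∂P/∂n| = 2.21×10⁻³ / (3.77×10⁻⁵ × 1.12) = 52.5 m/s
Converting: 52.5 m/s × 3.6 = 190 km/h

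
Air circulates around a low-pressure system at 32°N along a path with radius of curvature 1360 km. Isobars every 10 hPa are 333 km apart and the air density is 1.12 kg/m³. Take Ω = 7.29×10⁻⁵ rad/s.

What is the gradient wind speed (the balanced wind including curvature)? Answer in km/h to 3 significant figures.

99.0 km/h

Coriolis parameter at 32°N:
f = 2Ω sin φ = 2 × 7.29×10⁻⁵ × sin 32° = 7.73×10⁻⁵ s⁻¹
Pressure gradient: |∂P/∂n| = 1000 Pa / 333000 m = 3.00×10⁻³ Pa/m
Geostrophic speed: V_g = |∂P/∂n|/(fρ) = 3.00×10⁻³/(7.73×10⁻⁵ × 1.12) = 34.7 m/s
Around a low, centrifugal force acts outward with Coriolis, so pressure-gradient force balances both:
(1/ρ)|∂P/∂n| = fV + V²/R  →  V² + fR·V − fR·V_g = 0
With fR = 7.73×10⁻⁵ × 1360×10³ m = 105 m/s:
V = [−fR + √((fR)² + 4 fR V_g)]/2 = [−105 + √(105² + 4×105×34.7)]/2 = 27.5 m/s
Subgeostrophic (V < V_g = 34.7 m/s), as expected around a low.
Converting: 27.5 m/s × 3.6 = 99.0 km/h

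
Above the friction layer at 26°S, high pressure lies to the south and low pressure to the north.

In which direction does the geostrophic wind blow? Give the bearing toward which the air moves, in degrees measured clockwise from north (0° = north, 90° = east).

The pressure-gradient force points toward the north (bearing 000°).
Geostrophic balance: in the Southern Hemisphere the Coriolis force deflects motion to the left, so the geostrophic wind blows 90° to the left of the pressure-gradient force (low pressure on the right).
Rotating 000° by 90° counterclockwise gives 270° — the wind blows toward the west.

270°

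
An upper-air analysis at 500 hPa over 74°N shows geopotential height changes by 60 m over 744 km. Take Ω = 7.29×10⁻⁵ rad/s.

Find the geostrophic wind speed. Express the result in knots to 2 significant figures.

Coriolis parameter at 74°N:
f = 2Ω sin φ = 2 × 7.29×10⁻⁵ × sin 74° = 1.40×10⁻⁴ s⁻¹
Height gradient: |∂Z/∂n| = 60 m / 744000 m = 8.06×10⁻⁵
On a pressure surface, geostrophic balance gives V_g = (g/f)|∂Z/∂n|:
V_g = 9.81 × 8.06×10⁻⁵ / 1.40×10⁻⁴ = 5.64 m/s
Converting: 5.64 m/s × 1.944 = 11 knots

11 knots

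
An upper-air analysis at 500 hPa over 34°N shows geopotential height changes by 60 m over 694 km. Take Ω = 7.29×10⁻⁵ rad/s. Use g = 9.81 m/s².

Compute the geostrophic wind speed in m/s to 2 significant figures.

Coriolis parameter at 34°N:
f = 2Ω sin φ = 2 × 7.29×10⁻⁵ × sin 34° = 8.15×10⁻⁵ s⁻¹
Height gradient: |∂Z/∂n| = 60 m / 694000 m = 8.65×10⁻⁵
On a pressure surface, geostrophic balance gives V_g = (g/f)|∂Z/∂n|:
V_g = 9.81 × 8.65×10⁻⁵ / 8.15×10⁻⁵ = 10.4 m/s

10 m/s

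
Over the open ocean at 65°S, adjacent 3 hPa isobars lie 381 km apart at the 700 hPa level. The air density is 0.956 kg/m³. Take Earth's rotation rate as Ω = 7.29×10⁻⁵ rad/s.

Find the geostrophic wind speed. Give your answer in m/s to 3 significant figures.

Coriolis parameter at 65°S:
f = 2Ω sin φ = 2 × 7.29×10⁻⁵ × sin 65° = 1.32×10⁻⁴ s⁻¹
Pressure gradient: |∂P/∂n| = 300 Pa / 381000 m = 7.87×10⁻⁴ Pa/m
Geostrophic balance (pressure-gradient force = Coriolis force):
V_g = (1/(fρ)) |∂P/∂n| = 7.87×10⁻⁴ / (1.32×10⁻⁴ × 0.956) = 6.23 m/s

6.23 m/s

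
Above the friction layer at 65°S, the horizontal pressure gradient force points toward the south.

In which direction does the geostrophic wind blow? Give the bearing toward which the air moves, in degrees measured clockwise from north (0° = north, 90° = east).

090°

The pressure-gradient force points toward the south (bearing 180°).
Geostrophic balance: in the Southern Hemisphere the Coriolis force deflects motion to the left, so the geostrophic wind blows 90° to the left of the pressure-gradient force (low pressure on the right).
Rotating 180° by 90° counterclockwise gives 090° — the wind blows toward the east.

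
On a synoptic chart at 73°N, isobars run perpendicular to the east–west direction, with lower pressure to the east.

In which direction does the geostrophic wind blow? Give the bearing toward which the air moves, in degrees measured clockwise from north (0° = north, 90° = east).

The pressure-gradient force points toward the east (bearing 090°).
Geostrophic balance: in the Northern Hemisphere the Coriolis force deflects motion to the right, so the geostrophic wind blows 90° to the right of the pressure-gradient force (low pressure on the left).
Rotating 090° by 90° clockwise gives 180° — the wind blows toward the south.

180°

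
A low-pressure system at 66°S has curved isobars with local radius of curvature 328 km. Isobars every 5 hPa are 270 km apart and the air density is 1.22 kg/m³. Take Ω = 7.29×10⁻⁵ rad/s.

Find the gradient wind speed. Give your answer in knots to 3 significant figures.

Coriolis parameter at 66°S:
f = 2Ω sin φ = 2 × 7.29×10⁻⁵ × sin 66° = 1.33×10⁻⁴ s⁻¹
Pressure gradient: |∂P/∂n| = 500 Pa / 270000 m = 1.85×10⁻³ Pa/m
Geostrophic speed: V_g = |∂P/∂n|/(fρ) = 1.85×10⁻³/(1.33×10⁻⁴ × 1.22) = 11.4 m/s
Around a low, centrifugal force acts outward with Coriolis, so pressure-gradient force balances both:
(1/ρ)|∂P/∂n| = fV + V²/R  →  V² + fR·V − fR·V_g = 0
With fR = 1.33×10⁻⁴ × 328×10³ m = 43.7 m/s:
V = [−fR + √((fR)² + 4 fR V_g)]/2 = [−43.7 + √(43.7² + 4×43.7×11.4)]/2 = 9.38 m/s
Subgeostrophic (V < V_g = 11.4 m/s), as expected around a low.
Converting: 9.38 m/s × 1.944 = 18.2 knots

18.2 knots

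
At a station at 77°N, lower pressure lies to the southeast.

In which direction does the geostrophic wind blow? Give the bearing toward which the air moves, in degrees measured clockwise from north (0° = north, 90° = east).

The pressure-gradient force points toward the southeast (bearing 135°).
Geostrophic balance: in the Northern Hemisphere the Coriolis force deflects motion to the right, so the geostrophic wind blows 90° to the right of the pressure-gradient force (low pressure on the left).
Rotating 135° by 90° clockwise gives 225° — the wind blows toward the southwest.

225°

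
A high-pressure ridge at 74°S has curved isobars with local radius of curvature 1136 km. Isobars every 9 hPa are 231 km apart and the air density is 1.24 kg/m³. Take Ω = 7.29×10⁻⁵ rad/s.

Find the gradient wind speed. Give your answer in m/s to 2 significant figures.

Coriolis parameter at 74°S:
f = 2Ω sin φ = 2 × 7.29×10⁻⁵ × sin 74° = 1.40×10⁻⁴ s⁻¹
Pressure gradient: |∂P/∂n| = 900 Pa / 231000 m = 3.90×10⁻³ Pa/m
Geostrophic speed: V_g = |∂P/∂n|/(fρ) = 3.90×10⁻³/(1.40×10⁻⁴ × 1.24) = 22.4 m/s
Around a high, pressure-gradient force acts outward with centrifugal, so Coriolis balances both:
fV = (1/ρ)|∂P/∂n| + V²/R  →  V² − fR·V + fR·V_g = 0
With fR = 1.40×10⁻⁴ × 1136×10³ m = 159 m/s:
V = [fR − √((fR)² − 4 fR V_g)]/2 = [159 − √(159² − 4×159×22.4)]/2 = 27 m/s
Supergeostrophic (V > V_g = 22.4 m/s), as expected around a high.

27 m/s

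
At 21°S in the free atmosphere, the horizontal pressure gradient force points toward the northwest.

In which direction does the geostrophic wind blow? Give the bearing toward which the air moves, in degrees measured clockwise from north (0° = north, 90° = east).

225°

The pressure-gradient force points toward the northwest (bearing 315°).
Geostrophic balance: in the Southern Hemisphere the Coriolis force deflects motion to the left, so the geostrophic wind blows 90° to the left of the pressure-gradient force (low pressure on the right).
Rotating 315° by 90° counterclockwise gives 225° — the wind blows toward the southwest.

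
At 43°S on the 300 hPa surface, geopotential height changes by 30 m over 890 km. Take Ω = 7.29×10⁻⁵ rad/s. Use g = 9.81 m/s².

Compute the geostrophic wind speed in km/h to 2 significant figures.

12 km/h

Coriolis parameter at 43°S:
f = 2Ω sin φ = 2 × 7.29×10⁻⁵ × sin 43° = 9.94×10⁻⁵ s⁻¹
Height gradient: |∂Z/∂n| = 30 m / 890000 m = 3.37×10⁻⁵
On a pressure surface, geostrophic balance gives V_g = (g/f)|∂Z/∂n|:
V_g = 9.81 × 3.37×10⁻⁵ / 9.94×10⁻⁵ = 3.33 m/s
Converting: 3.33 m/s × 3.6 = 12 km/h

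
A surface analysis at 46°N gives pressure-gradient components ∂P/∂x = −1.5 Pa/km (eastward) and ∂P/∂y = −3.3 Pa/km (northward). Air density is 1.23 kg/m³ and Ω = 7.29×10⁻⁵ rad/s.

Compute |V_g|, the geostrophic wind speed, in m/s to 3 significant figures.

Coriolis parameter at 46°N:
f = 2Ω sin φ = 2 × 7.29×10⁻⁵ × sin 46° = 1.05×10⁻⁴ s⁻¹
Component geostrophic relations (x east, y north):
u_g = −(1/(fρ)) ∂P/∂y,  v_g = (1/(fρ)) ∂P/∂x
u_g = −(−3.3×10⁻³)/(1.05×10⁻⁴ × 1.23) = 25.6 m/s;  v_g = (−1.5×10⁻³)/(1.05×10⁻⁴ × 1.23) = −11.6 m/s
|V_g| = √(u_g² + v_g²) = 28.1 m/s

28.1 m/s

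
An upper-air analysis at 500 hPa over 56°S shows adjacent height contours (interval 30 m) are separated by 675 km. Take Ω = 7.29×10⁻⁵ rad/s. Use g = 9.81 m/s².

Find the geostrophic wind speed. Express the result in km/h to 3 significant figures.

13.0 km/h

Coriolis parameter at 56°S:
f = 2Ω sin φ = 2 × 7.29×10⁻⁵ × sin 56° = 1.21×10⁻⁴ s⁻¹
Height gradient: |∂Z/∂n| = 30 m / 675000 m = 4.44×10⁻⁵
On a pressure surface, geostrophic balance gives V_g = (g/f)|∂Z/∂n|:
V_g = 9.81 × 4.44×10⁻⁵ / 1.21×10⁻⁴ = 3.61 m/s
Converting: 3.61 m/s × 3.6 = 13.0 km/h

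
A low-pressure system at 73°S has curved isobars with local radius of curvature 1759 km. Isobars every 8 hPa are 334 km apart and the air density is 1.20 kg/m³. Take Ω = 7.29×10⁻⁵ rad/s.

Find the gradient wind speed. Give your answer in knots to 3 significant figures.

26.4 knots

Coriolis parameter at 73°S:
f = 2Ω sin φ = 2 × 7.29×10⁻⁵ × sin 73° = 1.39×10⁻⁴ s⁻¹
Pressure gradient: |∂P/∂n| = 800 Pa / 334000 m = 2.40×10⁻³ Pa/m
Geostrophic speed: V_g = |∂P/∂n|/(fρ) = 2.40×10⁻³/(1.39×10⁻⁴ × 1.20) = 14.3 m/s
Around a low, centrifugal force acts outward with Coriolis, so pressure-gradient force balances both:
(1/ρ)|∂P/∂n| = fV + V²/R  →  V² + fR·V − fR·V_g = 0
With fR = 1.39×10⁻⁴ × 1759×10³ m = 245 m/s:
V = [−fR + √((fR)² + 4 fR V_g)]/2 = [−245 + √(245² + 4×245×14.3)]/2 = 13.6 m/s
Subgeostrophic (V < V_g = 14.3 m/s), as expected around a low.
Converting: 13.6 m/s × 1.944 = 26.4 knots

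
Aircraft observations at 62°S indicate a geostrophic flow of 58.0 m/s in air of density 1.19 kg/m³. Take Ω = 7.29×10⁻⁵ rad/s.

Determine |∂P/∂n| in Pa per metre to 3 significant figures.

8.89×10⁻³ Pa/m

Coriolis parameter at 62°S:
f = 2Ω sin φ = 2 × 7.29×10⁻⁵ × sin 62° = 1.29×10⁻⁴ s⁻¹
Geostrophic balance rearranged: |∂P/∂n| = f ρ V_g
|∂P/∂n| = 1.29×10⁻⁴ × 1.19 × 58.0 = 8.89×10⁻³ Pa/m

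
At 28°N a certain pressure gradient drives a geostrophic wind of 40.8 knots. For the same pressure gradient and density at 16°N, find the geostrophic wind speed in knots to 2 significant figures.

69 knots

With the same pressure gradient and density, V_g ∝ 1/f ∝ 1/sin φ.
V₂ = V₁ · sin φ₁ / sin φ₂ = 40.8 × sin 28° / sin 16°
V₂ = 40.8 × 0.4695/0.2756 = 69 knots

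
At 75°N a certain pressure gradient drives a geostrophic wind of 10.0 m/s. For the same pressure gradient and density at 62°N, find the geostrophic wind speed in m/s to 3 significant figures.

With the same pressure gradient and density, V_g ∝ 1/f ∝ 1/sin φ.
V₂ = V₁ · sin φ₁ / sin φ₂ = 10.0 × sin 75° / sin 62°
V₂ = 10.0 × 0.9659/0.8829 = 10.9 m/s

10.9 m/s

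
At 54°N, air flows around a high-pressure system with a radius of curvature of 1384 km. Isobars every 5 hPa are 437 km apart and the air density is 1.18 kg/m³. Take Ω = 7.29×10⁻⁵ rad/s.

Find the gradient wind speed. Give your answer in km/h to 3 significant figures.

31.3 km/h

Coriolis parameter at 54°N:
f = 2Ω sin φ = 2 × 7.29×10⁻⁵ × sin 54° = 1.18×10⁻⁴ s⁻¹
Pressure gradient: |∂P/∂n| = 500 Pa / 437000 m = 1.14×10⁻³ Pa/m
Geostrophic speed: V_g = |∂P/∂n|/(fρ) = 1.14×10⁻³/(1.18×10⁻⁴ × 1.18) = 8.22 m/s
Around a high, pressure-gradient force acts outward with centrifugal, so Coriolis balances both:
fV = (1/ρ)|∂P/∂n| + V²/R  →  V² − fR·V + fR·V_g = 0
With fR = 1.18×10⁻⁴ × 1384×10³ m = 163 m/s:
V = [fR − √((fR)² − 4 fR V_g)]/2 = [163 − √(163² − 4×163×8.22)]/2 = 8.68 m/s
Supergeostrophic (V > V_g = 8.22 m/s), as expected around a high.
Converting: 8.68 m/s × 3.6 = 31.3 km/h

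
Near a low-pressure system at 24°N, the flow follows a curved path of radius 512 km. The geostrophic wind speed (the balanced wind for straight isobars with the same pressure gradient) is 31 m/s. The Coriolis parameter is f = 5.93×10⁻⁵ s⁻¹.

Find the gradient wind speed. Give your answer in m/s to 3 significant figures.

19.0 m/s

Around a low, centrifugal force acts outward with Coriolis, so pressure-gradient force balances both:
(1/ρ)|∂P/∂n| = fV + V²/R  →  V² + fR·V − fR·V_g = 0
With fR = 5.93×10⁻⁵ × 512×10³ m = 30.4 m/s:
V = [−fR + √((fR)² + 4 fR V_g)]/2 = [−30.4 + √(30.4² + 4×30.4×31)]/2 = 19 m/s
Subgeostrophic (V < V_g = 31 m/s), as expected around a low.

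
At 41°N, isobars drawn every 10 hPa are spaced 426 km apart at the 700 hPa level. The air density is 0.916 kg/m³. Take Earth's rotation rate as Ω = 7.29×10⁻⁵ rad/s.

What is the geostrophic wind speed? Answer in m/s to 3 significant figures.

Coriolis parameter at 41°N:
f = 2Ω sin φ = 2 × 7.29×10⁻⁵ × sin 41° = 9.57×10⁻⁵ s⁻¹
Pressure gradient: |∂P/∂n| = 1000 Pa / 426000 m = 2.35×10⁻³ Pa/m
Geostrophic balance (pressure-gradient force = Coriolis force):
V_g = (1/(fρ)) |∂P/∂n| = 2.35×10⁻³ / (9.57×10⁻⁵ × 0.916) = 26.8 m/s

26.8 m/s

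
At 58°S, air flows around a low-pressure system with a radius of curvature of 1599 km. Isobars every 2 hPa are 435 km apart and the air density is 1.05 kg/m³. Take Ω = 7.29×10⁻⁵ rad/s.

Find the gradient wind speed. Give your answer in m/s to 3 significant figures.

Coriolis parameter at 58°S:
f = 2Ω sin φ = 2 × 7.29×10⁻⁵ × sin 58° = 1.24×10⁻⁴ s⁻¹
Pressure gradient: |∂P/∂n| = 200 Pa / 435000 m = 4.60×10⁻⁴ Pa/m
Geostrophic speed: V_g = |∂P/∂n|/(fρ) = 4.60×10⁻⁴/(1.24×10⁻⁴ × 1.05) = 3.54 m/s
Around a low, centrifugal force acts outward with Coriolis, so pressure-gradient force balances both:
(1/ρ)|∂P/∂n| = fV + V²/R  →  V² + fR·V − fR·V_g = 0
With fR = 1.24×10⁻⁴ × 1599×10³ m = 198 m/s:
V = [−fR + √((fR)² + 4 fR V_g)]/2 = [−198 + √(198² + 4×198×3.54)]/2 = 3.48 m/s
Subgeostrophic (V < V_g = 3.54 m/s), as expected around a low.

3.48 m/s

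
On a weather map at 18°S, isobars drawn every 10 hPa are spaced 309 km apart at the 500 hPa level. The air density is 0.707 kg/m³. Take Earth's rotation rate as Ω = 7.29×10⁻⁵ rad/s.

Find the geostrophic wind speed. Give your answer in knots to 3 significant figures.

197 knots

Coriolis parameter at 18°S:
f = 2Ω sin φ = 2 × 7.29×10⁻⁵ × sin 18° = 4.51×10⁻⁵ s⁻¹
Pressure gradient: |∂P/∂n| = 1000 Pa / 309000 m = 3.24×10⁻³ Pa/m
Geostrophic balance (pressure-gradient force = Coriolis force):
V_g = (1/(fρ)) |∂P/∂n| = 3.24×10⁻³ / (4.51×10⁻⁵ × 0.707) = 102 m/s
Converting: 102 m/s × 1.944 = 197 knots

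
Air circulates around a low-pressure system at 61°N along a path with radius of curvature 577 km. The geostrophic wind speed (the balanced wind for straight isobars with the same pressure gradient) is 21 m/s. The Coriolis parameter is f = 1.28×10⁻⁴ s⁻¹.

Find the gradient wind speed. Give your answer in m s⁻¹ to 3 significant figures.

Around a low, centrifugal force acts outward with Coriolis, so pressure-gradient force balances both:
(1/ρ)|∂P/∂n| = fV + V²/R  →  V² + fR·V − fR·V_g = 0
With fR = 1.28×10⁻⁴ × 577×10³ m = 73.9 m/s:
V = [−fR + √((fR)² + 4 fR V_g)]/2 = [−73.9 + √(73.9² + 4×73.9×21)]/2 = 17.1 m/s
Subgeostrophic (V < V_g = 21 m/s), as expected around a low.

17.1 m s⁻¹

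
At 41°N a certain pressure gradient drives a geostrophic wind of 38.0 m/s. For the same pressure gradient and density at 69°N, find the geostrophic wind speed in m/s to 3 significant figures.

26.7 m/s

With the same pressure gradient and density, V_g ∝ 1/f ∝ 1/sin φ.
V₂ = V₁ · sin φ₁ / sin φ₂ = 38.0 × sin 41° / sin 69°
V₂ = 38.0 × 0.6561/0.9336 = 26.7 m/s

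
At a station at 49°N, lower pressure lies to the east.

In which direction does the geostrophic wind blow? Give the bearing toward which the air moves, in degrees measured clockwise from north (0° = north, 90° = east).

The pressure-gradient force points toward the east (bearing 090°).
Geostrophic balance: in the Northern Hemisphere the Coriolis force deflects motion to the right, so the geostrophic wind blows 90° to the right of the pressure-gradient force (low pressure on the left).
Rotating 090° by 90° clockwise gives 180° — the wind blows toward the south.

180°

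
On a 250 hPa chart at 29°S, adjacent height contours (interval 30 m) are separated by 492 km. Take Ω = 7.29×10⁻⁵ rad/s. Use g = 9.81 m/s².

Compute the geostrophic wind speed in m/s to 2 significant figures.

8.5 m/s

Coriolis parameter at 29°S:
f = 2Ω sin φ = 2 × 7.29×10⁻⁵ × sin 29° = 7.07×10⁻⁵ s⁻¹
Height gradient: |∂Z/∂n| = 30 m / 492000 m = 6.10×10⁻⁵
On a pressure surface, geostrophic balance gives V_g = (g/f)|∂Z/∂n|:
V_g = 9.81 × 6.10×10⁻⁵ / 7.07×10⁻⁵ = 8.46 m/s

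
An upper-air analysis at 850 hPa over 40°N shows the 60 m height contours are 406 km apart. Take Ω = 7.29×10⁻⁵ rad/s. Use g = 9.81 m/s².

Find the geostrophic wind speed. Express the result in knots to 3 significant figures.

30.1 knots

Coriolis parameter at 40°N:
f = 2Ω sin φ = 2 × 7.29×10⁻⁵ × sin 40° = 9.37×10⁻⁵ s⁻¹
Height gradient: |∂Z/∂n| = 60 m / 406000 m = 1.48×10⁻⁴
On a pressure surface, geostrophic balance gives V_g = (g/f)|∂Z/∂n|:
V_g = 9.81 × 1.48×10⁻⁴ / 9.37×10⁻⁵ = 15.5 m/s
Converting: 15.5 m/s × 1.944 = 30.1 knots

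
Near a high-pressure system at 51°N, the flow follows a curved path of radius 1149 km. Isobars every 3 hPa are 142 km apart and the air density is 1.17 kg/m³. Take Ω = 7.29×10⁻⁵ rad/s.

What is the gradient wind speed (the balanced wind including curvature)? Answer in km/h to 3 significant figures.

66.9 km/h

Coriolis parameter at 51°N:
f = 2Ω sin φ = 2 × 7.29×10⁻⁵ × sin 51° = 1.13×10⁻⁴ s⁻¹
Pressure gradient: |∂P/∂n| = 300 Pa / 142000 m = 2.11×10⁻³ Pa/m
Geostrophic speed: V_g = |∂P/∂n|/(fρ) = 2.11×10⁻³/(1.13×10⁻⁴ × 1.17) = 15.9 m/s
Around a high, pressure-gradient force acts outward with centrifugal, so Coriolis balances both:
fV = (1/ρ)|∂P/∂n| + V²/R  →  V² − fR·V + fR·V_g = 0
With fR = 1.13×10⁻⁴ × 1149×10³ m = 130 m/s:
V = [fR − √((fR)² − 4 fR V_g)]/2 = [130 − √(130² − 4×130×15.9)]/2 = 18.6 m/s
Supergeostrophic (V > V_g = 15.9 m/s), as expected around a high.
Converting: 18.6 m/s × 3.6 = 66.9 km/h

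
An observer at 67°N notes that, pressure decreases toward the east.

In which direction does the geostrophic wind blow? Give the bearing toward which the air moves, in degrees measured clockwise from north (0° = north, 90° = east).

180°

The pressure-gradient force points toward the east (bearing 090°).
Geostrophic balance: in the Northern Hemisphere the Coriolis force deflects motion to the right, so the geostrophic wind blows 90° to the right of the pressure-gradient force (low pressure on the left).
Rotating 090° by 90° clockwise gives 180° — the wind blows toward the south.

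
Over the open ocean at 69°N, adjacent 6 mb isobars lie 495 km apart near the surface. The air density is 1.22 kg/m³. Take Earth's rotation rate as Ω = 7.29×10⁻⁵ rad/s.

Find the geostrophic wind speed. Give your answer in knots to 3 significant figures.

14.2 knots

Coriolis parameter at 69°N:
f = 2Ω sin φ = 2 × 7.29×10⁻⁵ × sin 69° = 1.36×10⁻⁴ s⁻¹
Pressure gradient: |∂P/∂n| = 600 Pa / 495000 m = 1.21×10⁻³ Pa/m
Geostrophic balance (pressure-gradient force = Coriolis force):
V_g = (1/(fρ)) |∂P/∂n| = 1.21×10⁻³ / (1.36×10⁻⁴ × 1.22) = 7.30 m/s
Converting: 7.30 m/s × 1.944 = 14.2 knots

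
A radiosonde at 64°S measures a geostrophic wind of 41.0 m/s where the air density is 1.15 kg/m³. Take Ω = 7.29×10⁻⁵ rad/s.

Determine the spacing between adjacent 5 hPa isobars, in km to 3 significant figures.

Coriolis parameter at 64°S:
f = 2Ω sin φ = 2 × 7.29×10⁻⁵ × sin 64° = 1.31×10⁻⁴ s⁻¹
Geostrophic balance rearranged: |∂P/∂n| = f ρ V_g
|∂P/∂n| = 1.31×10⁻⁴ × 1.15 × 41.0 = 6.18×10⁻³ Pa/m
Isobar spacing: Δn = ΔP/|∂P/∂n| = 500 Pa / 6.18×10⁻³ Pa/m = 80923 m ≈ 80.9 km

80.9 km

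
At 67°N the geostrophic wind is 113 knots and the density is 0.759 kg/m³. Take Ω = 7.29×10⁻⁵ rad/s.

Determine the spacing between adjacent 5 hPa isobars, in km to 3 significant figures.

84.4 km

Coriolis parameter at 67°N:
f = 2Ω sin φ = 2 × 7.29×10⁻⁵ × sin 67° = 1.34×10⁻⁴ s⁻¹
Wind speed in SI: 113 knots = 58.1 m/s
Geostrophic balance rearranged: |∂P/∂n| = f ρ V_g
|∂P/∂n| = 1.34×10⁻⁴ × 0.759 × 58.1 = 5.92×10⁻³ Pa/m
Isobar spacing: Δn = ΔP/|∂P/∂n| = 500 Pa / 5.92×10⁻³ Pa/m = 84436 m ≈ 84.4 km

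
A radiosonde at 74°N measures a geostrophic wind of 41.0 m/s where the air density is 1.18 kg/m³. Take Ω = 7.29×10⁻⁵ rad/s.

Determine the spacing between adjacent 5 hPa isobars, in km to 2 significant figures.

Coriolis parameter at 74°N:
f = 2Ω sin φ = 2 × 7.29×10⁻⁵ × sin 74° = 1.40×10⁻⁴ s⁻¹
Geostrophic balance rearranged: |∂P/∂n| = f ρ V_g
|∂P/∂n| = 1.40×10⁻⁴ × 1.18 × 41.0 = 6.78×10⁻³ Pa/m
Isobar spacing: Δn = ΔP/|∂P/∂n| = 500 Pa / 6.78×10⁻³ Pa/m = 73740 m ≈ 74 km

74 km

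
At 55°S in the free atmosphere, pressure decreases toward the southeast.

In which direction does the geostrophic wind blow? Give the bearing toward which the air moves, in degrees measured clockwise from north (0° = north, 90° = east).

045°

The pressure-gradient force points toward the southeast (bearing 135°).
Geostrophic balance: in the Southern Hemisphere the Coriolis force deflects motion to the left, so the geostrophic wind blows 90° to the left of the pressure-gradient force (low pressure on the right).
Rotating 135° by 90° counterclockwise gives 045° — the wind blows toward the northeast.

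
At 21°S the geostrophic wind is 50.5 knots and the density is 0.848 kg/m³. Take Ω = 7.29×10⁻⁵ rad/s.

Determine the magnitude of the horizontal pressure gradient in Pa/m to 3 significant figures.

Coriolis parameter at 21°S:
f = 2Ω sin φ = 2 × 7.29×10⁻⁵ × sin 21° = 5.23×10⁻⁵ s⁻¹
Wind speed in SI: 50.5 knots = 26.0 m/s
Geostrophic balance rearranged: |∂P/∂n| = f ρ V_g
|∂P/∂n| = 5.23×10⁻⁵ × 0.848 × 26.0 = 1.15×10⁻³ Pa/m

1.15×10⁻³ Pa/m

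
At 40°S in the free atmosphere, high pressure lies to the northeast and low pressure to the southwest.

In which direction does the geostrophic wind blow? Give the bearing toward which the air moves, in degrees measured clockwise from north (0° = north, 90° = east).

The pressure-gradient force points toward the southwest (bearing 225°).
Geostrophic balance: in the Southern Hemisphere the Coriolis force deflects motion to the left, so the geostrophic wind blows 90° to the left of the pressure-gradient force (low pressure on the right).
Rotating 225° by 90° counterclockwise gives 135° — the wind blows toward the southeast.

135°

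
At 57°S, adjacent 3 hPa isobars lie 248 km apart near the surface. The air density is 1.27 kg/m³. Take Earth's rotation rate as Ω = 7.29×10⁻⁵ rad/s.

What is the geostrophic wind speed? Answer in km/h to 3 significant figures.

Coriolis parameter at 57°S:
f = 2Ω sin φ = 2 × 7.29×10⁻⁵ × sin 57° = 1.22×10⁻⁴ s⁻¹
Pressure gradient: |∂P/∂n| = 300 Pa / 248000 m = 1.21×10⁻³ Pa/m
Geostrophic balance (pressure-gradient force = Coriolis force):
V_g = (1/(fρ)) |∂P/∂n| = 1.21×10⁻³ / (1.22×10⁻⁴ × 1.27) = 7.79 m/s
Converting: 7.79 m/s × 3.6 = 28.0 km/h

28.0 km/h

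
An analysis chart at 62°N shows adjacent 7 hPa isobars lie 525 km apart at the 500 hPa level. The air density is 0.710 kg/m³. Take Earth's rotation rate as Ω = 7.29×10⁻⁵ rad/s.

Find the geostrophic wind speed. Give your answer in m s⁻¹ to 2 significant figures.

15 m s⁻¹

Coriolis parameter at 62°N:
f = 2Ω sin φ = 2 × 7.29×10⁻⁵ × sin 62° = 1.29×10⁻⁴ s⁻¹
Pressure gradient: |∂P/∂n| = 700 Pa / 525000 m = 1.33×10⁻³ Pa/m
Geostrophic balance (pressure-gradient force = Coriolis force):
V_g = (1/(fρ)) |∂P/∂n| = 1.33×10⁻³ / (1.29×10⁻⁴ × 0.710) = 14.6 m/s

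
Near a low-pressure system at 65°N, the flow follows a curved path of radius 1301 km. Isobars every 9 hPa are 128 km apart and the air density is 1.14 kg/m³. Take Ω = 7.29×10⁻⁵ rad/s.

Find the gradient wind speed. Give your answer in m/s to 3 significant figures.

Coriolis parameter at 65°N:
f = 2Ω sin φ = 2 × 7.29×10⁻⁵ × sin 65° = 1.32×10⁻⁴ s⁻¹
Pressure gradient: |∂P/∂n| = 900 Pa / 128000 m = 7.03×10⁻³ Pa/m
Geostrophic speed: V_g = |∂P/∂n|/(fρ) = 7.03×10⁻³/(1.32×10⁻⁴ × 1.14) = 46.7 m/s
Around a low, centrifugal force acts outward with Coriolis, so pressure-gradient force balances both:
(1/ρ)|∂P/∂n| = fV + V²/R  →  V² + fR·V − fR·V_g = 0
With fR = 1.32×10⁻⁴ × 1301×10³ m = 172 m/s:
V = [−fR + √((fR)² + 4 fR V_g)]/2 = [−172 + √(172² + 4×172×46.7)]/2 = 38.2 m/s
Subgeostrophic (V < V_g = 46.7 m/s), as expected around a low.

38.2 m/s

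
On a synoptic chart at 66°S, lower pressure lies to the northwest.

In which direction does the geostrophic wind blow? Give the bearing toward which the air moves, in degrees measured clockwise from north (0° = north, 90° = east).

The pressure-gradient force points toward the northwest (bearing 315°).
Geostrophic balance: in the Southern Hemisphere the Coriolis force deflects motion to the left, so the geostrophic wind blows 90° to the left of the pressure-gradient force (low pressure on the right).
Rotating 315° by 90° counterclockwise gives 225° — the wind blows toward the southwest.

225°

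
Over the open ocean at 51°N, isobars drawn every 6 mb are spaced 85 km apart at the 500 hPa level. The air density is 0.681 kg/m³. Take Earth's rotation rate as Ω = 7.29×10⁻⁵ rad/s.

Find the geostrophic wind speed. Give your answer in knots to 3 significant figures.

178 knots

Coriolis parameter at 51°N:
f = 2Ω sin φ = 2 × 7.29×10⁻⁵ × sin 51° = 1.13×10⁻⁴ s⁻¹
Pressure gradient: |∂P/∂n| = 600 Pa / 85000 m = 7.06×10⁻³ Pa/m
Geostrophic balance (pressure-gradient force = Coriolis force):
V_g = (1/(fρ)) |∂P/∂n| = 7.06×10⁻³ / (1.13×10⁻⁴ × 0.681) = 91.5 m/s
Converting: 91.5 m/s × 1.944 = 178 knots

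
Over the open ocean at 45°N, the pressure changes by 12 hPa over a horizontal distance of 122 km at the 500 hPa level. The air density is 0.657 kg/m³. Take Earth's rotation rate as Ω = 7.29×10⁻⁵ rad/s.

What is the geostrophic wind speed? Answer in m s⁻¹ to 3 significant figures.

145 m s⁻¹

Coriolis parameter at 45°N:
f = 2Ω sin φ = 2 × 7.29×10⁻⁵ × sin 45° = 1.03×10⁻⁴ s⁻¹
Pressure gradient: |∂P/∂n| = 1200 Pa / 122000 m = 9.84×10⁻³ Pa/m
Geostrophic balance (pressure-gradient force = Coriolis force):
V_g = (1/(fρ)) |∂P/∂n| = 9.84×10⁻³ / (1.03×10⁻⁴ × 0.657) = 145 m/s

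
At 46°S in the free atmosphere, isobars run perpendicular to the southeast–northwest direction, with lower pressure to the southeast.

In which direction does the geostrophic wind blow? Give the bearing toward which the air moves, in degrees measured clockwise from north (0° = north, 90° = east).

045°

The pressure-gradient force points toward the southeast (bearing 135°).
Geostrophic balance: in the Southern Hemisphere the Coriolis force deflects motion to the left, so the geostrophic wind blows 90° to the left of the pressure-gradient force (low pressure on the right).
Rotating 135° by 90° counterclockwise gives 045° — the wind blows toward the northeast.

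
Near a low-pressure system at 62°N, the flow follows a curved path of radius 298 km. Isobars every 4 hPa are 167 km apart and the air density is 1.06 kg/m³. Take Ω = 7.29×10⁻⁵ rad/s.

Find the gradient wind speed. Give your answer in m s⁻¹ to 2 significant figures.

13 m s⁻¹

Coriolis parameter at 62°N:
f = 2Ω sin φ = 2 × 7.29×10⁻⁵ × sin 62° = 1.29×10⁻⁴ s⁻¹
Pressure gradient: |∂P/∂n| = 400 Pa / 167000 m = 2.40×10⁻³ Pa/m
Geostrophic speed: V_g = |∂P/∂n|/(fρ) = 2.40×10⁻³/(1.29×10⁻⁴ × 1.06) = 17.6 m/s
Around a low, centrifugal force acts outward with Coriolis, so pressure-gradient force balances both:
(1/ρ)|∂P/∂n| = fV + V²/R  →  V² + fR·V − fR·V_g = 0
With fR = 1.29×10⁻⁴ × 298×10³ m = 38.4 m/s:
V = [−fR + √((fR)² + 4 fR V_g)]/2 = [−38.4 + √(38.4² + 4×38.4×17.6)]/2 = 13.1 m/s
Subgeostrophic (V < V_g = 17.6 m/s), as expected around a low.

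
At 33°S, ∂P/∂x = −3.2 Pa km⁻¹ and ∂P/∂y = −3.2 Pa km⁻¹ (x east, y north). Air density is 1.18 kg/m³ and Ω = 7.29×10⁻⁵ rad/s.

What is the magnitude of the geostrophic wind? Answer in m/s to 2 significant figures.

Coriolis parameter at 33°S:
f = 2Ω sin φ = 2 × 7.29×10⁻⁵ × sin 33° = 7.94×10⁻⁵ s⁻¹
In the Southern Hemisphere f is negative: f = −7.94×10⁻⁵ s⁻¹.
Component geostrophic relations (x east, y north):
u_g = −(1/(fρ)) ∂P/∂y,  v_g = (1/(fρ)) ∂P/∂x
u_g = −(−3.2×10⁻³)/(−7.94×10⁻⁵ × 1.18) = −34.2 m/s;  v_g = (−3.2×10⁻³)/(−7.94×10⁻⁵ × 1.18) = 34.2 m/s
|V_g| = √(u_g² + v_g²) = 48.3 m/s

48 m/s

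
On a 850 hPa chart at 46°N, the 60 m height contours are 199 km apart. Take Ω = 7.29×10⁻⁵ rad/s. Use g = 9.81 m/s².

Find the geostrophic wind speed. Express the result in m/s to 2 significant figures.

Coriolis parameter at 46°N:
f = 2Ω sin φ = 2 × 7.29×10⁻⁵ × sin 46° = 1.05×10⁻⁴ s⁻¹
Height gradient: |∂Z/∂n| = 60 m / 199000 m = 3.02×10⁻⁴
On a pressure surface, geostrophic balance gives V_g = (g/f)|∂Z/∂n|:
V_g = 9.81 × 3.02×10⁻⁴ / 1.05×10⁻⁴ = 28.2 m/s

28 m/s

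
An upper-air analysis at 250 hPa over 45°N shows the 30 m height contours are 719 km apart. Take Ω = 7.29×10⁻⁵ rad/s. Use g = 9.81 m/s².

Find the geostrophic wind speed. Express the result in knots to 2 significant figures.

7.7 knots

Coriolis parameter at 45°N:
f = 2Ω sin φ = 2 × 7.29×10⁻⁵ × sin 45° = 1.03×10⁻⁴ s⁻¹
Height gradient: |∂Z/∂n| = 30 m / 719000 m = 4.17×10⁻⁵
On a pressure surface, geostrophic balance gives V_g = (g/f)|∂Z/∂n|:
V_g = 9.81 × 4.17×10⁻⁵ / 1.03×10⁻⁴ = 3.97 m/s
Converting: 3.97 m/s × 1.944 = 7.7 knots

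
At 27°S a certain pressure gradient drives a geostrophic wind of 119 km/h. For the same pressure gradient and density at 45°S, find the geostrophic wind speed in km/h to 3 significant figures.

With the same pressure gradient and density, V_g ∝ 1/f ∝ 1/sin φ.
V₂ = V₁ · sin φ₁ / sin φ₂ = 119 × sin 27° / sin 45°
V₂ = 119 × 0.4540/0.7071 = 76.4 km/h

76.4 km/h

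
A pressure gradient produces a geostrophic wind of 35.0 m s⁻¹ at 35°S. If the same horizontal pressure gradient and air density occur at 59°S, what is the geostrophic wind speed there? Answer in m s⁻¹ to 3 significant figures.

With the same pressure gradient and density, V_g ∝ 1/f ∝ 1/sin φ.
V₂ = V₁ · sin φ₁ / sin φ₂ = 35.0 × sin 35° / sin 59°
V₂ = 35.0 × 0.5736/0.8572 = 23.4 m s⁻¹

23.4 m s⁻¹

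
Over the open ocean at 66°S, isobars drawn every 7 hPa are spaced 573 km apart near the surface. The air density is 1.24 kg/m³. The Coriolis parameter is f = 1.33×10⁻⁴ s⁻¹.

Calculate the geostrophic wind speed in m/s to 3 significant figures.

7.41 m/s

Pressure gradient: |∂P/∂n| = 700 Pa / 573000 m = 1.22×10⁻³ Pa/m
Geostrophic balance (pressure-gradient force = Coriolis force):
V_g = (1/(fρ)) |∂P/∂n| = 1.22×10⁻³ / (1.33×10⁻⁴ × 1.24) = 7.41 m/s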